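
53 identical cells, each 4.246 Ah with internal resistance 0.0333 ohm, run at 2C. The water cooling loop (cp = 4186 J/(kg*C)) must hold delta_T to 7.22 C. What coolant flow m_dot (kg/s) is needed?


Step 1: I = 2 * 4.246 = 8.492 A
Step 2: Q_cell = I^2 * R = 8.492^2 * 0.0333 = 2.4014 W
Step 3: Q_total = 53 * 2.4014 = 127.27 W
Step 4: m_dot = Q_total / (cp * dT) = 127.27 / (4186 * 7.22) = 0.004211 kg/s

0.004211 kg/s


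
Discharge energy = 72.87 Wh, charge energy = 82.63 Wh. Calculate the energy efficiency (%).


eta_e = E_dis / E_chg * 100 = 72.87 / 82.63 * 100 = 88.19%

88.19%


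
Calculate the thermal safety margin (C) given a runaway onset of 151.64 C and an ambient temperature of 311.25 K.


Convert: T_ambient = 311.25 K = 38.1 C
margin = 151.64 - 38.1 = 113.54 C

113.54 C


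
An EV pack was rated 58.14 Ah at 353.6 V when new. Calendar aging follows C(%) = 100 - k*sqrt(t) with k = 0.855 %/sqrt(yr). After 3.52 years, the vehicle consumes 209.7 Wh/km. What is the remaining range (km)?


Step 1: capacity retention = 100 - 0.855 * sqrt(3.52) = 100 - 0.855 * 1.8762 = 98.396%
Step 2: C_now = 58.14 * 98.396/100 = 57.207 Ah
Step 3: E_pack = V * C_now = 353.6 * 57.207 = 20228 Wh
Step 4: range = E_pack / consumption = 20228 / 209.7 = 96.46 km

96.46 km


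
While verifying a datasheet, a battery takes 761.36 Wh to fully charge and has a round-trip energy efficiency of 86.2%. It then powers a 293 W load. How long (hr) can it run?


Step 1: E_discharge = eta/100 * E_charge = 86.2/100 * 761.36 = 656.29 Wh
Step 2: t = E_discharge / P = 656.29 / 293 = 2.240 hr

2.240 hr


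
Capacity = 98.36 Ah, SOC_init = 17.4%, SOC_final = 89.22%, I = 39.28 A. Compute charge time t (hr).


Step 1: dSOC = 89.22% - 17.4% = 71.82%
Step 2: delta_Ah = 98.36 * 71.82 / 100 = 70.642 Ah
Step 3: t = 70.642 / 39.28 = 1.798 hr

1.798 hr


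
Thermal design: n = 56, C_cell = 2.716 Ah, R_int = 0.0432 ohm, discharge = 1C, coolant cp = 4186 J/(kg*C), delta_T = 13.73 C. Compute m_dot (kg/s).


Step 1: I = 1 * 2.716 = 2.716 A
Step 2: Q_cell = I^2 * R = 2.716^2 * 0.0432 = 0.31867 W
Step 3: Q_total = 56 * 0.31867 = 17.846 W
Step 4: m_dot = Q_total / (cp * dT) = 17.846 / (4186 * 13.73) = 3.105e-04 kg/s

3.105e-04 kg/s


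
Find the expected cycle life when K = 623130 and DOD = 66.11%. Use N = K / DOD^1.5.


DOD^1.5 = 537.53
N = K / DOD^1.5 = 623130 / 537.53 = 1159

1159 cycles


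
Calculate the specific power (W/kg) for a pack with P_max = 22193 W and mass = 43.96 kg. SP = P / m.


Specific power = 22193 W / 43.96 kg = 504.8 W/kg

504.8 W/kg


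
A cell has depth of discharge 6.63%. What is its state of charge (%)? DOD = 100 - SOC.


SOC = 100 - DOD = 100 - 6.63 = 93.37%

93.37%


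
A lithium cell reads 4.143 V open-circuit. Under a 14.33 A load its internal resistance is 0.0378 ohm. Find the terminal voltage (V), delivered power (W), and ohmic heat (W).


Step 1: V_terminal = OCV - I*R = 4.143 - 14.33 * 0.0378 = 3.6013 V
Step 2: P_out = V_terminal * I = 3.6013 * 14.33 = 51.61 W
Step 3: Q = I^2 * R = 14.33^2 * 0.0378 = 7.762 W

V=3.6013 V, P=51.61 W, Q=7.762 W


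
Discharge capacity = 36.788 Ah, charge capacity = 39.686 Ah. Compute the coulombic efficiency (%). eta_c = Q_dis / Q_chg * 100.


eta_c = Q_dis / Q_chg * 100 = 36.788 / 39.686 * 100 = 92.70%

92.70%


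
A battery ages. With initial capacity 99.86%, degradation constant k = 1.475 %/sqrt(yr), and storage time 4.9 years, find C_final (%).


sqrt(t) = sqrt(4.9) = 2.2136
C_final = 99.86 - 1.475 * 2.2136 = 96.59%

96.59%


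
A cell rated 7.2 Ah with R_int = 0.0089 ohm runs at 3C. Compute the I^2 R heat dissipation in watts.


Step 1: I = C_rate * capacity = 3 * 7.2 = 21.6 A
Step 2: Q = I^2 * R = 21.6^2 * 0.0089 = 466.56 * 0.0089 = 4.152 W

4.152 W


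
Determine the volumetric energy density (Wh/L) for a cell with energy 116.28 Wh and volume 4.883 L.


ED = E / V = 116.28 / 4.883 = 23.81 Wh/L

23.81 Wh/L


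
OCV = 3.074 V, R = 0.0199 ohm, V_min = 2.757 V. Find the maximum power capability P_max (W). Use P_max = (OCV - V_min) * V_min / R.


dV = OCV - V_min = 0.317 V (so I_max = dV / R)
P_max = dV * V_min / R = 0.317 * 2.757 / 0.0199 = 43.92 W

43.92 W


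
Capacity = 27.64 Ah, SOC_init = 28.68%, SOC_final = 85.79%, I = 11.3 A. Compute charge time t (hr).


Step 1: dSOC = 85.79% - 28.68% = 57.11%
Step 2: delta_Ah = 27.64 * 57.11 / 100 = 15.785 Ah
Step 3: t = 15.785 / 11.3 = 1.397 hr

1.397 hr


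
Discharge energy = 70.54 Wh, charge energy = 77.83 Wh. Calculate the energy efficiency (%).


Round-trip efficiency = 70.54/77.83 * 100% = 90.63%

90.63%


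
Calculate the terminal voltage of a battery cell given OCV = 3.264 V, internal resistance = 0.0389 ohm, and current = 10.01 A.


IR drop = 10.01 * 0.0389 = 0.38939 V
V = 3.264 - 0.38939 = 2.875 V

2.875 V


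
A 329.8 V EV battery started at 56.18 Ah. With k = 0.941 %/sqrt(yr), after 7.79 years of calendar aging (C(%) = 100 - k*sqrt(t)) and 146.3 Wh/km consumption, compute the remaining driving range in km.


Step 1: capacity retention = 100 - 0.941 * sqrt(7.79) = 100 - 0.941 * 2.7911 = 97.374%
Step 2: C_now = 56.18 * 97.374/100 = 54.705 Ah
Step 3: E_pack = V * C_now = 329.8 * 54.705 = 18042 Wh
Step 4: range = E_pack / consumption = 18042 / 146.3 = 123.3 km

123.3 km


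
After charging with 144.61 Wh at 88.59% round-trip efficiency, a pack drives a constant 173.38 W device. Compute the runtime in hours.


Step 1: E_discharge = eta/100 * E_charge = 88.59/100 * 144.61 = 128.11 Wh
Step 2: t = E_discharge / P = 128.11 / 173.38 = 0.7389 hr

0.7389 hr


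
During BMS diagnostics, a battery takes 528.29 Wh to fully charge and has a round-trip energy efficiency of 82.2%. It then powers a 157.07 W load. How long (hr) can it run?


Step 1: E_discharge = eta/100 * E_charge = 82.2/100 * 528.29 = 434.25 Wh
Step 2: t = E_discharge / P = 434.25 / 157.07 = 2.765 hr

2.765 hr


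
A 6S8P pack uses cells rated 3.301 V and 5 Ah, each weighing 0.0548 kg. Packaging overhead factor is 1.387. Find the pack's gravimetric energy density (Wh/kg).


Step 1: V_pack = 6 * 3.301 = 19.806 V
Step 2: C_pack = 8 * 5 = 40 Ah
Step 3: E_pack = V_pack * C_pack = 19.806 * 40 = 792.24 Wh
Step 4: m_pack = 6 * 8 * 0.0548 * 1.387 = 3.6484 kg
Step 5: ED = E_pack / m_pack = 792.24 / 3.6484 = 217.1 Wh/kg

217.1 Wh/kg


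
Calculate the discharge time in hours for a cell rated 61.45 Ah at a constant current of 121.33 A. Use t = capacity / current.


t = capacity / current = 61.45 / 121.33 = 0.5065 hr

0.5065 hr


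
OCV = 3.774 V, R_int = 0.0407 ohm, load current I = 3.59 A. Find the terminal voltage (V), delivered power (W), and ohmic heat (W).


Step 1: V_terminal = OCV - I*R = 3.774 - 3.59 * 0.0407 = 3.6279 V
Step 2: P_out = V_terminal * I = 3.6279 * 3.59 = 13.02 W
Step 3: Q = I^2 * R = 3.59^2 * 0.0407 = 0.5245 W

V=3.6279 V, P=13.02 W, Q=0.5245 W


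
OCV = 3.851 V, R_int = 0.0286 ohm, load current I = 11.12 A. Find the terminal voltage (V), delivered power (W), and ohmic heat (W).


Step 1: V_terminal = OCV - I*R = 3.851 - 11.12 * 0.0286 = 3.533 V
Step 2: P_out = V_terminal * I = 3.533 * 11.12 = 39.29 W
Step 3: Q = I^2 * R = 11.12^2 * 0.0286 = 3.537 W

V=3.533 V, P=39.29 W, Q=3.537 W


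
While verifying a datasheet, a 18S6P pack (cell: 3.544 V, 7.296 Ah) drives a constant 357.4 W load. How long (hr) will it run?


Step 1: E_pack = Ns * V_cell * Np * C_cell = 18 * 3.544 * 6 * 7.296 = 2792.6 Wh
Step 2: t = E_pack / P = 2792.6 / 357.4 = 7.814 hr

7.814 hr


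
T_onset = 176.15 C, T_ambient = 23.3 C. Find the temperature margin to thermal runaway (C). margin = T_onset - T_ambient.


margin = T_onset - T_ambient = 176.15 - 23.3 = 152.85 C

152.85 C


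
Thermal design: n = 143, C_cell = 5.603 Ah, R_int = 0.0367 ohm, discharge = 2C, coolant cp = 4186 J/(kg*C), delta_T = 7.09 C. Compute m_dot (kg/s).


Step 1: I = 2 * 5.603 = 11.206 A
Step 2: Q_cell = I^2 * R = 11.206^2 * 0.0367 = 4.6086 W
Step 3: Q_total = 143 * 4.6086 = 659.03 W
Step 4: m_dot = Q_total / (cp * dT) = 659.03 / (4186 * 7.09) = 0.02221 kg/s

0.02221 kg/s


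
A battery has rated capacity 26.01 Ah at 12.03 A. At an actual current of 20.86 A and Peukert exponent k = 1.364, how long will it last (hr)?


t_rated = C / I_rated = 26.01 / 12.03 = 2.1621 hr
(I_rated/I)^k = (0.5767)^1.364 = 0.47199
t = t_rated * (I_rated/I)^k = 2.1621 * 0.47199 = 1.020 hr

1.020 hr


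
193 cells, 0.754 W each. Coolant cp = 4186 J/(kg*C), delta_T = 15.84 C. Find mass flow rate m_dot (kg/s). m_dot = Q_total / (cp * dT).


Step 1: Total heat Q = 193 * 0.754 W = 145.52 W
Step 2: denom = cp * dT = 4186 * 15.84 = 66306
Step 3: m_dot = 145.52 / 66306 = 0.002195 kg/s

0.002195 kg/s


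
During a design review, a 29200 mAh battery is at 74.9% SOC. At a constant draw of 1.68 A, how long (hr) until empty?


Convert: C_total = 29200 mAh = 29.2 Ah
Step 1: remaining = SOC/100 * C_total = 74.9/100 * 29.2 = 21.871 Ah
Step 2: t = remaining / I = 21.871 / 1.68 = 13.02 hr

13.02 hr


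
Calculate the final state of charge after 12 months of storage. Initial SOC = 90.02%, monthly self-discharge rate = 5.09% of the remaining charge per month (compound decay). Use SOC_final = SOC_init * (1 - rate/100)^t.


decay = (1 - 5.09/100)^12 = 0.53425
SOC_final = 90.02 * 0.53425 = 48.09%

48.09%


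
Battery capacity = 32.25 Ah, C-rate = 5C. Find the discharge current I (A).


I = C_rate * capacity = 5 * 32.25 = 161.25 A

161.25 A


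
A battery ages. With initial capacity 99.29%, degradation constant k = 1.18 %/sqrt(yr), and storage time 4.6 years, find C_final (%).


Step 1: sqrt(4.6 yr) = 2.1448
Step 2: drop = 1.18 * 2.1448 = 2.5309
Step 3: C_final = 99.29 - 2.5309 = 96.76%

96.76%


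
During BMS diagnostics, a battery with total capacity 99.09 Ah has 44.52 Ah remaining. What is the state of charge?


SOC = (remaining / total) * 100 = (44.52 / 99.09) * 100 = 44.93%

44.93%


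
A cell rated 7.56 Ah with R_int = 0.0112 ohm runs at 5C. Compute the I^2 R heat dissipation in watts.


Step 1: I = C_rate * capacity = 5 * 7.56 = 37.8 A
Step 2: Q = I^2 * R = 37.8^2 * 0.0112 = 1428.8 * 0.0112 = 16.00 W

16.00 W


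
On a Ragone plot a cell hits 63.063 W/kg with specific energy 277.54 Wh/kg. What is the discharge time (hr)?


t = E / P = 277.54 / 63.063 = 4.401 hr

4.401 hr


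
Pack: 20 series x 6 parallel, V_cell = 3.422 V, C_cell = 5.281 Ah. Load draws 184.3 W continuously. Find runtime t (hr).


Step 1: E_pack = Ns * V_cell * Np * C_cell = 20 * 3.422 * 6 * 5.281 = 2168.6 Wh
Step 2: t = E_pack / P = 2168.6 / 184.3 = 11.77 hr

11.77 hr


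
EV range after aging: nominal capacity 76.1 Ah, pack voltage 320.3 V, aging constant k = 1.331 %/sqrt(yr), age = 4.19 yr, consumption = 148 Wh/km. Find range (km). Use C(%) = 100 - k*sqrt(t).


Step 1: capacity retention = 100 - 1.331 * sqrt(4.19) = 100 - 1.331 * 2.0469 = 97.276%
Step 2: C_now = 76.1 * 97.276/100 = 74.027 Ah
Step 3: E_pack = V * C_now = 320.3 * 74.027 = 23711 Wh
Step 4: range = E_pack / consumption = 23711 / 148 = 160.2 km

160.2 km


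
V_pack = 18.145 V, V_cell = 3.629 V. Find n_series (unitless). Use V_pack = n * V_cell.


n = V_pack / V_cell = 18.145 / 3.629 = 5

5


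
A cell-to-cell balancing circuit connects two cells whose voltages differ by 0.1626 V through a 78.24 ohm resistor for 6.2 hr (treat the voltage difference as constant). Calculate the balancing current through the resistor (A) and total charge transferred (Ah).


I_bal = dV / R = 0.1626 / 78.24 = 0.0020782 A
Q = I_bal * t = 0.0020782 * 6.2 = 0.01288 Ah

I=0.0020782 A, Q=0.01288 Ah


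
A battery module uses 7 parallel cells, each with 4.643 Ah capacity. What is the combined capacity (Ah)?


C_total = 7 * 4.643 = 32.501 Ah

32.501 Ah


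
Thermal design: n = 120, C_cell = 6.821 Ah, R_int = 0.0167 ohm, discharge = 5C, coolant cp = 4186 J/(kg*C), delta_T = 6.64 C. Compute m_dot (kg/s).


Step 1: I = 5 * 6.821 = 34.105 A
Step 2: Q_cell = I^2 * R = 34.105^2 * 0.0167 = 19.425 W
Step 3: Q_total = 120 * 19.425 = 2331 W
Step 4: m_dot = Q_total / (cp * dT) = 2331 / (4186 * 6.64) = 0.08386 kg/s

0.08386 kg/s


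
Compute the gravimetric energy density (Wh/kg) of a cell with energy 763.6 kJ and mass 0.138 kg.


Convert: E = 763.6 kJ = 212.11 Wh
ED = E / m = 212.11 / 0.138 = 1537 Wh/kg

1537 Wh/kg


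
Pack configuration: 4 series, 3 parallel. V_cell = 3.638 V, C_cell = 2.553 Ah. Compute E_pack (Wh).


V_pack = 4 * 3.638 = 14.552 V
C_pack = 3 * 2.553 = 7.659 Ah
E = V_pack * C_pack = 14.552 * 7.659 = 111.5 Wh

111.5 Wh


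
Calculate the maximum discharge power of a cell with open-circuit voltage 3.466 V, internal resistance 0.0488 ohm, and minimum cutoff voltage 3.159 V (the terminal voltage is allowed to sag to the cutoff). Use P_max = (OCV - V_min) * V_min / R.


dV = OCV - V_min = 0.307 V (so I_max = dV / R)
P_max = dV * V_min / R = 0.307 * 3.159 / 0.0488 = 19.87 W

19.87 W


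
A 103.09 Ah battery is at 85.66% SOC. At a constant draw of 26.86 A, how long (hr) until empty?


Step 1: remaining = SOC/100 * C_total = 85.66/100 * 103.09 = 88.307 Ah
Step 2: t = remaining / I = 88.307 / 26.86 = 3.288 hr

3.288 hr


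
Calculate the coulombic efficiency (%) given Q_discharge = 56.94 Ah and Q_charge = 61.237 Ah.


Coulombic efficiency = 56.94/61.237 * 100% = 92.98%

92.98%


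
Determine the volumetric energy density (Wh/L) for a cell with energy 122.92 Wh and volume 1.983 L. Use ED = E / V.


ED = E / V = 122.92 / 1.983 = 61.99 Wh/L

61.99 Wh/L


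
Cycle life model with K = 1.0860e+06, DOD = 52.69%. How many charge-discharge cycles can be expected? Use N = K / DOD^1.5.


Step 1: DOD^1.5 = 52.69^1.5 = 382.47
Step 2: N = 1.0860e+06 / 382.47 = 2839 cycles

2839 cycles


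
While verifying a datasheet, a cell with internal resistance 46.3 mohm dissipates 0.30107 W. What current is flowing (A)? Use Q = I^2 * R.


Convert: R = 46.3 mohm = 0.0463 ohm
I = sqrt(Q / R) = sqrt(0.30107 / 0.0463) = sqrt(6.5026) = 2.550 A

2.550 A


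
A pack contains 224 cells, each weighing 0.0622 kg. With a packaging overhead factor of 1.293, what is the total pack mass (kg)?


m_pack = n * m_cell * overhead = 224 * 0.0622 * 1.293 = 18.02 kg

18.02 kg


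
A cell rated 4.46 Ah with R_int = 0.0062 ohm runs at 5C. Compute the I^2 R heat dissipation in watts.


Step 1: I = C_rate * capacity = 5 * 4.46 = 22.3 A
Step 2: Q = I^2 * R = 22.3^2 * 0.0062 = 497.29 * 0.0062 = 3.083 W

3.083 W


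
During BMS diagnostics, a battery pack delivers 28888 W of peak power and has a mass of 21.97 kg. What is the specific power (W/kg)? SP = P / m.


SP = P / m = 28888 / 21.97 = 1315 W/kg

1315 W/kg


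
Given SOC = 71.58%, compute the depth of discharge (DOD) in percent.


DOD = 100 - SOC = 100 - 71.58 = 28.42%

28.42%


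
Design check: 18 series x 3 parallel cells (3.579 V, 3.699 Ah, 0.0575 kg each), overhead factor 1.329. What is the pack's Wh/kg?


Step 1: V_pack = 18 * 3.579 = 64.422 V
Step 2: C_pack = 3 * 3.699 = 11.097 Ah
Step 3: E_pack = V_pack * C_pack = 64.422 * 11.097 = 714.89 Wh
Step 4: m_pack = 18 * 3 * 0.0575 * 1.329 = 4.1265 kg
Step 5: ED = E_pack / m_pack = 714.89 / 4.1265 = 173.2 Wh/kg

173.2 Wh/kg


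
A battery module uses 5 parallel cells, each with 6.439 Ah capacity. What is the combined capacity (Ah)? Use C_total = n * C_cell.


Parallel capacities add: 5 * 6.439 Ah = 32.195 Ah

32.195 Ah


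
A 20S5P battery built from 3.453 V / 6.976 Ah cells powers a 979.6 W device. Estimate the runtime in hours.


Step 1: E_pack = Ns * V_cell * Np * C_cell = 20 * 3.453 * 5 * 6.976 = 2408.8 Wh
Step 2: t = E_pack / P = 2408.8 / 979.6 = 2.459 hr

2.459 hr


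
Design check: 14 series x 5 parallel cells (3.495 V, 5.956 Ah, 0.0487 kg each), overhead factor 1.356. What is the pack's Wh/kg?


Step 1: V_pack = 14 * 3.495 = 48.93 V
Step 2: C_pack = 5 * 5.956 = 29.78 Ah
Step 3: E_pack = V_pack * C_pack = 48.93 * 29.78 = 1457.1 Wh
Step 4: m_pack = 14 * 5 * 0.0487 * 1.356 = 4.6226 kg
Step 5: ED = E_pack / m_pack = 1457.1 / 4.6226 = 315.2 Wh/kg

315.2 Wh/kg


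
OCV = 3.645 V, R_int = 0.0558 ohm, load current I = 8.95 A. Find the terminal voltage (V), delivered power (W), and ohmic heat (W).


Step 1: V_terminal = OCV - I*R = 3.645 - 8.95 * 0.0558 = 3.1456 V
Step 2: P_out = V_terminal * I = 3.1456 * 8.95 = 28.15 W
Step 3: Q = I^2 * R = 8.95^2 * 0.0558 = 4.470 W

V=3.1456 V, P=28.15 W, Q=4.470 W


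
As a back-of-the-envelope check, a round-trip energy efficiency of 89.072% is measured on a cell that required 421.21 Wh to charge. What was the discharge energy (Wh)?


E_dis = eta/100 * E_chg = 89.072/100 * 421.21 = 375.2 Wh

375.2 Wh


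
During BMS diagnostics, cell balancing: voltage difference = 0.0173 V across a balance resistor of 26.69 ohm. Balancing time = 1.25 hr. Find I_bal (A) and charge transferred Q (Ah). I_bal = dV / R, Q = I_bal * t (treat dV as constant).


I_bal = dV / R = 0.0173 / 26.69 = 6.4818e-04 A
Q = I_bal * t = 6.4818e-04 * 1.25 = 8.102e-04 Ah

I=6.4818e-04 A, Q=8.102e-04 Ah


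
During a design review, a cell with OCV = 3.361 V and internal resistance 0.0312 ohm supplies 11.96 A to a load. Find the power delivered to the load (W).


Step 1: V_terminal = OCV - I*R = 3.361 - 11.96 * 0.0312 = 2.9878 V
Step 2: P_out = V_terminal * I = 2.9878 * 11.96 = 35.73 W

35.73 W


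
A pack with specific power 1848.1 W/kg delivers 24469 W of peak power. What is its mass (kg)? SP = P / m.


m = P / SP = 24469 / 1848.1 = 13.24 kg

13.24 kg


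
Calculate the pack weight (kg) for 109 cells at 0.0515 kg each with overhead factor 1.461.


Cell mass sum = 109 * 0.0515 = 5.6135 kg
With overhead 1.461: m_pack = 5.6135 * 1.461 = 8.201 kg

8.201 kg


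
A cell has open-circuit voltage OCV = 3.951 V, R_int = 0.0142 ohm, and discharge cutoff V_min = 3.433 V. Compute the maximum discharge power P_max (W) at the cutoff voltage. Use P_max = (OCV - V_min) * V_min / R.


P_max = (OCV - V_min) * V_min / R = (3.951 - 3.433) * 3.433 / 0.0142 = 0.518 * 3.433 / 0.0142 = 125.2 W

125.2 W


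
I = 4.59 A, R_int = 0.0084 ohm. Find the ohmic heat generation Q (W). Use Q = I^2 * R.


Q = I^2 * R = 4.59^2 * 0.0084 = 0.1770 W

0.1770 W


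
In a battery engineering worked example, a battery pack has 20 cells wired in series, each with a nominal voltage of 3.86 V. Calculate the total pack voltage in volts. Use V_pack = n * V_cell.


With 20 cells in series at 3.86 V each, V_pack = 77.2 V

77.2 V


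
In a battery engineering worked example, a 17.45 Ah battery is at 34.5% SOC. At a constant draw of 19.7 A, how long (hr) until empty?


Step 1: remaining = SOC/100 * C_total = 34.5/100 * 17.45 = 6.0203 Ah
Step 2: t = remaining / I = 6.0203 / 19.7 = 0.3056 hr

0.3056 hr


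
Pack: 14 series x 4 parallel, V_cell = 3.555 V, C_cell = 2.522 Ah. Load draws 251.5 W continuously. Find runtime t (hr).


Step 1: E_pack = Ns * V_cell * Np * C_cell = 14 * 3.555 * 4 * 2.522 = 502.08 Wh
Step 2: t = E_pack / P = 502.08 / 251.5 = 1.996 hr

1.996 hr


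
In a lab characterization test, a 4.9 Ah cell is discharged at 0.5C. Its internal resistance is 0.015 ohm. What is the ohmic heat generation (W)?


Step 1: I = C_rate * capacity = 0.5 * 4.9 = 2.45 A
Step 2: Q = I^2 * R = 2.45^2 * 0.015 = 6.0025 * 0.015 = 0.09004 W

0.09004 W


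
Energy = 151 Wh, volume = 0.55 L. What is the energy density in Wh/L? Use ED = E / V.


Volumetric ED = 151 Wh / 0.55 L = 274.5 Wh/L

274.5 Wh/L


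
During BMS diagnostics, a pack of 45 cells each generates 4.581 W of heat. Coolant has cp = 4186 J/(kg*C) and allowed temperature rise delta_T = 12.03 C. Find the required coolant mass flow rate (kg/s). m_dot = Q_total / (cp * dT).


Q_total = 45 * 4.581 = 206.15 W
m_dot = Q_total / (cp * dT) = 206.15 / (4186 * 12.03) = 0.004094 kg/s

0.004094 kg/s


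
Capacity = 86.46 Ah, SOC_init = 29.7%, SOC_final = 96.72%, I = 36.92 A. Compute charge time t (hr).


delta_Ah = 86.46 * (96.72 - 29.7) / 100 = 57.945 Ah
t = delta_Ah / I = 57.945 / 36.92 = 1.569 hr

1.569 hr


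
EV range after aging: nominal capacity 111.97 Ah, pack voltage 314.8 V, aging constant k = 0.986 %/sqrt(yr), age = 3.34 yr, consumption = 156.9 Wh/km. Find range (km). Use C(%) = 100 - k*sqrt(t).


Step 1: capacity retention = 100 - 0.986 * sqrt(3.34) = 100 - 0.986 * 1.8276 = 98.198%
Step 2: C_now = 111.97 * 98.198/100 = 109.95 Ah
Step 3: E_pack = V * C_now = 314.8 * 109.95 = 34612 Wh
Step 4: range = E_pack / consumption = 34612 / 156.9 = 220.6 km

220.6 km


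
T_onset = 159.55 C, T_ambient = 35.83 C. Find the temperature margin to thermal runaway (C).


Safety margin = 159.55 C - 35.83 C = 123.72 C

123.72 C


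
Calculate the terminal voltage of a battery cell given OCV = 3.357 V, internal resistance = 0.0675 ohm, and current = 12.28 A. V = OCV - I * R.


IR drop = 12.28 * 0.0675 = 0.8289 V
V = 3.357 - 0.8289 = 2.528 V

2.528 V


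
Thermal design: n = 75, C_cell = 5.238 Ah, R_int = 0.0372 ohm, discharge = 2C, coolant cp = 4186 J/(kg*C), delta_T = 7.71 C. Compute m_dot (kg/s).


Step 1: I = 2 * 5.238 = 10.476 A
Step 2: Q_cell = I^2 * R = 10.476^2 * 0.0372 = 4.0826 W
Step 3: Q_total = 75 * 4.0826 = 306.2 W
Step 4: m_dot = Q_total / (cp * dT) = 306.2 / (4186 * 7.71) = 0.009487 kg/s

0.009487 kg/s


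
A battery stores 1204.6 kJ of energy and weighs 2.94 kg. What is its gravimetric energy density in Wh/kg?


Convert: E = 1204.6 kJ = 334.61 Wh
ED = E / m = 334.61 / 2.94 = 113.8 Wh/kg

113.8 Wh/kg


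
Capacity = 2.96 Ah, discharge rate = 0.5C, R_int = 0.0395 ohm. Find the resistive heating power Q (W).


Step 1: I = C_rate * capacity = 0.5 * 2.96 = 1.48 A
Step 2: Q = I^2 * R = 1.48^2 * 0.0395 = 2.1904 * 0.0395 = 0.08652 W

0.08652 W


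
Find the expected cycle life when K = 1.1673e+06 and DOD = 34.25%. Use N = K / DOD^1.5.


DOD^1.5 = 200.44
N = K / DOD^1.5 = 1.1673e+06 / 200.44 = 5824

5824 cycles


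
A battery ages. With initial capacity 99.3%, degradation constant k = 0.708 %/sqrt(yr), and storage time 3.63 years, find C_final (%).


sqrt(t) = sqrt(3.63) = 1.9053
C_final = 99.3 - 0.708 * 1.9053 = 97.95%

97.95%


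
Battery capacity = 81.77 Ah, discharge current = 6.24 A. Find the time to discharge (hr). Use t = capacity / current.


Runtime = 81.77 Ah / 6.24 A = 13.10 hr

13.10 hr


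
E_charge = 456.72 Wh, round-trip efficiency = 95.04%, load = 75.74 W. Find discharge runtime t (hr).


Step 1: E_discharge = eta/100 * E_charge = 95.04/100 * 456.72 = 434.07 Wh
Step 2: t = E_discharge / P = 434.07 / 75.74 = 5.731 hr

5.731 hr


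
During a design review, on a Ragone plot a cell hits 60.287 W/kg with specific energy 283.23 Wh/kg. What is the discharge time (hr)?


t = E / P = 283.23 / 60.287 = 4.698 hr

4.698 hr


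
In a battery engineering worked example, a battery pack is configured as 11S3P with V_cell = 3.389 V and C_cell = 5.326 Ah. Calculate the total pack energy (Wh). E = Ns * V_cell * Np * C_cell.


E = Ns * Vcell * Np * Ccell = 11 * 3.389 * 3 * 5.326 = 595.6 Wh

595.6 Wh


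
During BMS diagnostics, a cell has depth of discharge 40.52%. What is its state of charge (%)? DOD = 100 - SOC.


SOC = 100 - DOD = 100 - 40.52 = 59.48%

59.48%


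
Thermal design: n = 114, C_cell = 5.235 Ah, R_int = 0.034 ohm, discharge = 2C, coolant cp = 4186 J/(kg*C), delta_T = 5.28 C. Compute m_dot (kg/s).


Step 1: I = 2 * 5.235 = 10.47 A
Step 2: Q_cell = I^2 * R = 10.47^2 * 0.034 = 3.7271 W
Step 3: Q_total = 114 * 3.7271 = 424.89 W
Step 4: m_dot = Q_total / (cp * dT) = 424.89 / (4186 * 5.28) = 0.01922 kg/s

0.01922 kg/s


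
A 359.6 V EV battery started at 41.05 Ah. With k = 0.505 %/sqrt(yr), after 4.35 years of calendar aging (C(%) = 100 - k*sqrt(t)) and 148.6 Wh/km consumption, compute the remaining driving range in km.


Step 1: capacity retention = 100 - 0.505 * sqrt(4.35) = 100 - 0.505 * 2.0857 = 98.947%
Step 2: C_now = 41.05 * 98.947/100 = 40.618 Ah
Step 3: E_pack = V * C_now = 359.6 * 40.618 = 14606 Wh
Step 4: range = E_pack / consumption = 14606 / 148.6 = 98.29 km

98.29 km


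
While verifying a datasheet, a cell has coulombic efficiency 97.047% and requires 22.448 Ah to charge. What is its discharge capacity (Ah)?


Q_dis = eta/100 * Q_chg = 97.047/100 * 22.448 = 21.79 Ah

21.79 Ah


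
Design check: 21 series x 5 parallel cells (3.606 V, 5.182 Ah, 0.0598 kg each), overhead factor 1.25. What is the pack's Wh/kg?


Step 1: V_pack = 21 * 3.606 = 75.726 V
Step 2: C_pack = 5 * 5.182 = 25.91 Ah
Step 3: E_pack = V_pack * C_pack = 75.726 * 25.91 = 1962.1 Wh
Step 4: m_pack = 21 * 5 * 0.0598 * 1.25 = 7.8488 kg
Step 5: ED = E_pack / m_pack = 1962.1 / 7.8488 = 250.0 Wh/kg

250.0 Wh/kg


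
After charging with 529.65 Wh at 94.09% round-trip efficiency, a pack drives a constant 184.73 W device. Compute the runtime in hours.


Step 1: E_discharge = eta/100 * E_charge = 94.09/100 * 529.65 = 498.35 Wh
Step 2: t = E_discharge / P = 498.35 / 184.73 = 2.698 hr

2.698 hr


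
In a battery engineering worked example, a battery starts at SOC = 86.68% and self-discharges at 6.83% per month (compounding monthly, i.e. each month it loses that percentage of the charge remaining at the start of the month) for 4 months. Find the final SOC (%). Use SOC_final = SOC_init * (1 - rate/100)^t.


Monthly retention factor = 1 - 6.83/100 = 0.9317
Over 4 months: factor^4 = 0.75354
SOC_final = 86.68 * 0.75354 = 65.32%

65.32%


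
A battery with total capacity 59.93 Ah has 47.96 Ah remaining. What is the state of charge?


SOC% = 47.96 / 59.93 * 100 = 80.03%

80.03%


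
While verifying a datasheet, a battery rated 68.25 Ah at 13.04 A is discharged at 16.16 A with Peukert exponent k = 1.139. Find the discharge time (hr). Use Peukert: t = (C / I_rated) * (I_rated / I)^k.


Step 1: t_rated = C / I_rated = 68.25 / 13.04 = 5.2339 hr
Step 2: ratio = 13.04 / 16.16 = 0.80693
Step 3: ratio^k = 0.80693^1.139 = 0.78322
Step 4: t = t_rated * ratio^k = 5.2339 * 0.78322 = 4.099 hr

4.099 hr


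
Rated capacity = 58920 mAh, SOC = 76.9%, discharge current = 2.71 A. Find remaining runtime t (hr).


Convert: C_total = 58920 mAh = 58.92 Ah
Step 1: remaining = SOC/100 * C_total = 76.9/100 * 58.92 = 45.309 Ah
Step 2: t = remaining / I = 45.309 / 2.71 = 16.72 hr

16.72 hr


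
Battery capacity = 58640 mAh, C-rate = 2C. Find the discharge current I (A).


Convert: capacity = 58640 mAh = 58.64 Ah
I = C_rate * capacity = 2 * 58.64 = 117.28 A

117.28 A


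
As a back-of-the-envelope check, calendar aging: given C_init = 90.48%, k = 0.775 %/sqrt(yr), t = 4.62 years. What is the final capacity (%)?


sqrt(t) = sqrt(4.62) = 2.1494
C_final = 90.48 - 0.775 * 2.1494 = 88.81%

88.81%


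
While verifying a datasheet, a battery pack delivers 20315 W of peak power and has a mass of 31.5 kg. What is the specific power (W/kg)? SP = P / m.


Specific power = 20315 W / 31.5 kg = 644.9 W/kg

644.9 W/kg


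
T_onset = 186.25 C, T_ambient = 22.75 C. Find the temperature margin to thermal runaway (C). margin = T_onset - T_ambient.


Safety margin = 186.25 C - 22.75 C = 163.5 C

163.5 C


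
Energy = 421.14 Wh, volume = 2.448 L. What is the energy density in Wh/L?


Volumetric ED = 421.14 Wh / 2.448 L = 172.0 Wh/L

172.0 Wh/L


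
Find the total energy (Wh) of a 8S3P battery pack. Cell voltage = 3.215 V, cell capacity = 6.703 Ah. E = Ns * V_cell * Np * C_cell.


E = Ns * Vcell * Np * Ccell = 8 * 3.215 * 3 * 6.703 = 517.2 Wh

517.2 Wh


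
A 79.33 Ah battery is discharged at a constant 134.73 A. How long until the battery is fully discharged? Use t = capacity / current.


Runtime = 79.33 Ah / 134.73 A = 0.5888 hr

0.5888 hr


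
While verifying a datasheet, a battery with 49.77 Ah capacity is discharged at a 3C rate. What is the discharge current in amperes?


At 3C: I = 3 * 49.77 Ah = 149.31 A

149.31 A


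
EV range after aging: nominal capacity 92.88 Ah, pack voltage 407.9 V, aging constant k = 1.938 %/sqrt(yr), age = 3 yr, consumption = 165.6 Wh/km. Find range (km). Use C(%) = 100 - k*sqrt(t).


Step 1: capacity retention = 100 - 1.938 * sqrt(3) = 100 - 1.938 * 1.7321 = 96.643%
Step 2: C_now = 92.88 * 96.643/100 = 89.762 Ah
Step 3: E_pack = V * C_now = 407.9 * 89.762 = 36614 Wh
Step 4: range = E_pack / consumption = 36614 / 165.6 = 221.1 km

221.1 km


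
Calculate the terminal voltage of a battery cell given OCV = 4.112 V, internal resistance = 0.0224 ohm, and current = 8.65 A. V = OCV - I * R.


V = OCV - I*R = 4.112 - 8.65 * 0.0224 = 3.918 V

3.918 V


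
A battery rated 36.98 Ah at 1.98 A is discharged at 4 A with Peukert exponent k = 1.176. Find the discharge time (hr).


Step 1: t_rated = C / I_rated = 36.98 / 1.98 = 18.677 hr
Step 2: ratio = 1.98 / 4 = 0.495
Step 3: ratio^k = 0.495^1.176 = 0.43738
Step 4: t = t_rated * ratio^k = 18.677 * 0.43738 = 8.169 hr

8.169 hr


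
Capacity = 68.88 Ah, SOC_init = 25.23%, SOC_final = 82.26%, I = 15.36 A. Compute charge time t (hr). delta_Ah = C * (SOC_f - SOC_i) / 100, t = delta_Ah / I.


Step 1: dSOC = 82.26% - 25.23% = 57.03%
Step 2: delta_Ah = 68.88 * 57.03 / 100 = 39.282 Ah
Step 3: t = 39.282 / 15.36 = 2.557 hr

2.557 hr


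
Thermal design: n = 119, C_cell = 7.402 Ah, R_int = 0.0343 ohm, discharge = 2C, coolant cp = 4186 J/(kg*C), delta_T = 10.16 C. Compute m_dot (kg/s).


Step 1: I = 2 * 7.402 = 14.804 A
Step 2: Q_cell = I^2 * R = 14.804^2 * 0.0343 = 7.5171 W
Step 3: Q_total = 119 * 7.5171 = 894.53 W
Step 4: m_dot = Q_total / (cp * dT) = 894.53 / (4186 * 10.16) = 0.02103 kg/s

0.02103 kg/s


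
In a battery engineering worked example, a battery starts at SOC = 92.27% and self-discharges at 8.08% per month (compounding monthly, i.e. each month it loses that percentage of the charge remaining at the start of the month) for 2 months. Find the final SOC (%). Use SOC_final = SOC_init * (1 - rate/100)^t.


decay = (1 - 8.08/100)^2 = 0.84493
SOC_final = 92.27 * 0.84493 = 77.96%

77.96%


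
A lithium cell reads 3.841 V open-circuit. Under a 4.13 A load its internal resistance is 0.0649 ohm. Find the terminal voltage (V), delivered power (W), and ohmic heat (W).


Step 1: V_terminal = OCV - I*R = 3.841 - 4.13 * 0.0649 = 3.573 V
Step 2: P_out = V_terminal * I = 3.573 * 4.13 = 14.76 W
Step 3: Q = I^2 * R = 4.13^2 * 0.0649 = 1.107 W

V=3.573 V, P=14.76 W, Q=1.107 W


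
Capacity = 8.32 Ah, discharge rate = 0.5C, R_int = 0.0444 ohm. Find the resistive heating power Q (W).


Step 1: I = C_rate * capacity = 0.5 * 8.32 = 4.16 A
Step 2: Q = I^2 * R = 4.16^2 * 0.0444 = 17.306 * 0.0444 = 0.7684 W

0.7684 W


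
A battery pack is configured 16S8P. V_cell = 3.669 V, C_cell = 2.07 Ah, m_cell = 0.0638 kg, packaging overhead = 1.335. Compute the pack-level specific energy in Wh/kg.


Step 1: V_pack = 16 * 3.669 = 58.704 V
Step 2: C_pack = 8 * 2.07 = 16.56 Ah
Step 3: E_pack = V_pack * C_pack = 58.704 * 16.56 = 972.14 Wh
Step 4: m_pack = 16 * 8 * 0.0638 * 1.335 = 10.902 kg
Step 5: ED = E_pack / m_pack = 972.14 / 10.902 = 89.17 Wh/kg

89.17 Wh/kg


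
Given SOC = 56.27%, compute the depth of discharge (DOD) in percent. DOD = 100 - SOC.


DOD = 100 - SOC = 100 - 56.27 = 43.73%

43.73%


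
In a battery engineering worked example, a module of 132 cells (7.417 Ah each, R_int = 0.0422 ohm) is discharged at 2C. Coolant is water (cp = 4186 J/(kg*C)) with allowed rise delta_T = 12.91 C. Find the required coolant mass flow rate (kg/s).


Step 1: I = 2 * 7.417 = 14.834 A
Step 2: Q_cell = I^2 * R = 14.834^2 * 0.0422 = 9.286 W
Step 3: Q_total = 132 * 9.286 = 1225.8 W
Step 4: m_dot = Q_total / (cp * dT) = 1225.8 / (4186 * 12.91) = 0.02268 kg/s

0.02268 kg/s


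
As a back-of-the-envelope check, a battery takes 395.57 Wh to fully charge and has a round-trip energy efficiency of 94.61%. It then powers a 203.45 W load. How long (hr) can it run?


Step 1: E_discharge = eta/100 * E_charge = 94.61/100 * 395.57 = 374.25 Wh
Step 2: t = E_discharge / P = 374.25 / 203.45 = 1.840 hr

1.840 hr


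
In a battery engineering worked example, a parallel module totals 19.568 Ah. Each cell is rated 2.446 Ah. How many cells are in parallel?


n = C_total / C_cell = 19.568 / 2.446 = 8

8


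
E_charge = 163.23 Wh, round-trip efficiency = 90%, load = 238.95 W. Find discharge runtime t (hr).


Step 1: E_discharge = eta/100 * E_charge = 90/100 * 163.23 = 146.91 Wh
Step 2: t = E_discharge / P = 146.91 / 238.95 = 0.6148 hr

0.6148 hr


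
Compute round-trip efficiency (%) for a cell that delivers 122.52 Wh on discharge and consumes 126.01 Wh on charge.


Round-trip efficiency = 122.52/126.01 * 100% = 97.23%

97.23%


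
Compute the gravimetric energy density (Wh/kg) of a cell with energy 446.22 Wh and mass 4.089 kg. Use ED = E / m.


ED = E / m = 446.22 / 4.089 = 109.1 Wh/kg

109.1 Wh/kg


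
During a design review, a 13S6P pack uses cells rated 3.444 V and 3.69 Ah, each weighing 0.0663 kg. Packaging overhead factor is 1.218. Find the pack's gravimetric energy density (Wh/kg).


Step 1: V_pack = 13 * 3.444 = 44.772 V
Step 2: C_pack = 6 * 3.69 = 22.14 Ah
Step 3: E_pack = V_pack * C_pack = 44.772 * 22.14 = 991.25 Wh
Step 4: m_pack = 13 * 6 * 0.0663 * 1.218 = 6.2988 kg
Step 5: ED = E_pack / m_pack = 991.25 / 6.2988 = 157.4 Wh/kg

157.4 Wh/kg


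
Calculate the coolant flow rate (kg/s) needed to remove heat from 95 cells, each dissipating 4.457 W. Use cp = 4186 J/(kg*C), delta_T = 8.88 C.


Step 1: Total heat Q = 95 * 4.457 W = 423.42 W
Step 2: denom = cp * dT = 4186 * 8.88 = 37172
Step 3: m_dot = 423.42 / 37172 = 0.01139 kg/s

0.01139 kg/s


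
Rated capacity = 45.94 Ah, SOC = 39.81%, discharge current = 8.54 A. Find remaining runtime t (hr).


Step 1: remaining = SOC/100 * C_total = 39.81/100 * 45.94 = 18.289 Ah
Step 2: t = remaining / I = 18.289 / 8.54 = 2.142 hr

2.142 hr


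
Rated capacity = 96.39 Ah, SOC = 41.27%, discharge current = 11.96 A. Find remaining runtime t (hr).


Step 1: remaining = SOC/100 * C_total = 41.27/100 * 96.39 = 39.78 Ah
Step 2: t = remaining / I = 39.78 / 11.96 = 3.326 hr

3.326 hr


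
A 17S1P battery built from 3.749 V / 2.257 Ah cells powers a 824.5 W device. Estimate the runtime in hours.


Step 1: E_pack = Ns * V_cell * Np * C_cell = 17 * 3.749 * 1 * 2.257 = 143.85 Wh
Step 2: t = E_pack / P = 143.85 / 824.5 = 0.1745 hr

0.1745 hr


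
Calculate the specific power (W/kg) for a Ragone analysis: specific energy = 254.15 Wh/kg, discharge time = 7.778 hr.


Specific power = 254.15 Wh/kg / 7.778 hr = 32.68 W/kg

32.68 W/kg


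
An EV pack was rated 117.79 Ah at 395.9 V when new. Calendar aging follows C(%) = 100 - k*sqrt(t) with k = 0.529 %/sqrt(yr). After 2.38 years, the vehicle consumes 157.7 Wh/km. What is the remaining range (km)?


Step 1: capacity retention = 100 - 0.529 * sqrt(2.38) = 100 - 0.529 * 1.5427 = 99.184%
Step 2: C_now = 117.79 * 99.184/100 = 116.83 Ah
Step 3: E_pack = V * C_now = 395.9 * 116.83 = 46253 Wh
Step 4: range = E_pack / consumption = 46253 / 157.7 = 293.3 km

293.3 km


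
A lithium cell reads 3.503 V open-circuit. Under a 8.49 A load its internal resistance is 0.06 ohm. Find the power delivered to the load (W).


Step 1: V_terminal = OCV - I*R = 3.503 - 8.49 * 0.06 = 2.9936 V
Step 2: P_out = V_terminal * I = 2.9936 * 8.49 = 25.42 W

25.42 W


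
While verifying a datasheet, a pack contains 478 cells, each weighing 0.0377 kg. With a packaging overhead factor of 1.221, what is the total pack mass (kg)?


Cell mass sum = 478 * 0.0377 = 18.021 kg
With overhead 1.221: m_pack = 18.021 * 1.221 = 22.00 kg

22.00 kg


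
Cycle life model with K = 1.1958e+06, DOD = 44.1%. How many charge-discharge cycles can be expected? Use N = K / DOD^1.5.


DOD^1.5 = 292.86
N = K / DOD^1.5 = 1.1958e+06 / 292.86 = 4083

4083 cycles


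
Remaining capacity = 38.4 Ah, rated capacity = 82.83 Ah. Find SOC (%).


SOC% = 38.4 / 82.83 * 100 = 46.36%

46.36%


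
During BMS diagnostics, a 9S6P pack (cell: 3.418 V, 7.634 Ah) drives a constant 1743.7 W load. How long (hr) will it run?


Step 1: E_pack = Ns * V_cell * Np * C_cell = 9 * 3.418 * 6 * 7.634 = 1409 Wh
Step 2: t = E_pack / P = 1409 / 1743.7 = 0.8081 hr

0.8081 hr


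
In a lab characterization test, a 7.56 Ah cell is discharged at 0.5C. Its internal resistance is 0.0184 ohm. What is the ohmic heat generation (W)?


Step 1: I = C_rate * capacity = 0.5 * 7.56 = 3.78 A
Step 2: Q = I^2 * R = 3.78^2 * 0.0184 = 14.288 * 0.0184 = 0.2629 W

0.2629 W


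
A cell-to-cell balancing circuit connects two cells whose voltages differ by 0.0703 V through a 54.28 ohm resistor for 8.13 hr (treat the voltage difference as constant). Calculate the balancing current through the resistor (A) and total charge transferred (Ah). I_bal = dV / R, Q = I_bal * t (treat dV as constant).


I_bal = dV / R = 0.0703 / 54.28 = 0.0012951 A
Q = I_bal * t = 0.0012951 * 8.13 = 0.01053 Ah

I=0.0012951 A, Q=0.01053 Ah


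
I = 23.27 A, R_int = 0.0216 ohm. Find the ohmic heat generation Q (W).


I^2 = 541.49
Q = 541.49 * 0.0216 = 11.70 W

11.70 W


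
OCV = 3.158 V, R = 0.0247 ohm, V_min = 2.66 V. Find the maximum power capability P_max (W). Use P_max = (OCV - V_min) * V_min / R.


P_max = (OCV - V_min) * V_min / R = (3.158 - 2.66) * 2.66 / 0.0247 = 0.498 * 2.66 / 0.0247 = 53.63 W

53.63 W


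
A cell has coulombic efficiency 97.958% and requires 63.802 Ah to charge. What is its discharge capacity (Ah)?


Q_dis = eta/100 * Q_chg = 97.958/100 * 63.802 = 62.50 Ah

62.50 Ah


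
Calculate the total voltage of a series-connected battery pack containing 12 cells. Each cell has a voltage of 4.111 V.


With 12 cells in series at 4.111 V each, V_pack = 49.332 V

49.332 V


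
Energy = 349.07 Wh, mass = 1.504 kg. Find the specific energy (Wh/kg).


Specific energy = 349.07 Wh / 1.504 kg = 232.1 Wh/kg

232.1 Wh/kg


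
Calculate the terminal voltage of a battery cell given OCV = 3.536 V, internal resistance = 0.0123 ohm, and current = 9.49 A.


IR drop = 9.49 * 0.0123 = 0.11673 V
V = 3.536 - 0.11673 = 3.419 V

3.419 V


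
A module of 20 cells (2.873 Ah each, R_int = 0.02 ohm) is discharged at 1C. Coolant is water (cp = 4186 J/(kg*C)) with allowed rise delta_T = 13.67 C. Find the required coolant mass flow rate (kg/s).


Step 1: I = 1 * 2.873 = 2.873 A
Step 2: Q_cell = I^2 * R = 2.873^2 * 0.02 = 0.16508 W
Step 3: Q_total = 20 * 0.16508 = 3.3016 W
Step 4: m_dot = Q_total / (cp * dT) = 3.3016 / (4186 * 13.67) = 5.770e-05 kg/s

5.770e-05 kg/s


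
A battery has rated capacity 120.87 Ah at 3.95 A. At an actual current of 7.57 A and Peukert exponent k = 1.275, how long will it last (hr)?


t_rated = C / I_rated = 120.87 / 3.95 = 30.6 hr
(I_rated/I)^k = (0.5218)^1.275 = 0.43633
t = t_rated * (I_rated/I)^k = 30.6 * 0.43633 = 13.35 hr

13.35 hr


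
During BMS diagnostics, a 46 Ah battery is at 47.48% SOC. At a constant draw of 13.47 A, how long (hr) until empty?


Step 1: remaining = SOC/100 * C_total = 47.48/100 * 46 = 21.841 Ah
Step 2: t = remaining / I = 21.841 / 13.47 = 1.621 hr

1.621 hr


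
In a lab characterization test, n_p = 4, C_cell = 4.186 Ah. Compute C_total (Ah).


C_total = 4 * 4.186 = 16.744 Ah

16.744 Ah


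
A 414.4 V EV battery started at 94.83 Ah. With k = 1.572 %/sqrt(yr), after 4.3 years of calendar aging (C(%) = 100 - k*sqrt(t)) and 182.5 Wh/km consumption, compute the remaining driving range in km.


Step 1: capacity retention = 100 - 1.572 * sqrt(4.3) = 100 - 1.572 * 2.0736 = 96.74%
Step 2: C_now = 94.83 * 96.74/100 = 91.739 Ah
Step 3: E_pack = V * C_now = 414.4 * 91.739 = 38017 Wh
Step 4: range = E_pack / consumption = 38017 / 182.5 = 208.3 km

208.3 km


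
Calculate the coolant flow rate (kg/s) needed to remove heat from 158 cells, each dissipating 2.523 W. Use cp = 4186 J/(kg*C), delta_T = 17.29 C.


Q_total = 158 * 2.523 = 398.63 W
m_dot = Q_total / (cp * dT) = 398.63 / (4186 * 17.29) = 0.005508 kg/s

0.005508 kg/s
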